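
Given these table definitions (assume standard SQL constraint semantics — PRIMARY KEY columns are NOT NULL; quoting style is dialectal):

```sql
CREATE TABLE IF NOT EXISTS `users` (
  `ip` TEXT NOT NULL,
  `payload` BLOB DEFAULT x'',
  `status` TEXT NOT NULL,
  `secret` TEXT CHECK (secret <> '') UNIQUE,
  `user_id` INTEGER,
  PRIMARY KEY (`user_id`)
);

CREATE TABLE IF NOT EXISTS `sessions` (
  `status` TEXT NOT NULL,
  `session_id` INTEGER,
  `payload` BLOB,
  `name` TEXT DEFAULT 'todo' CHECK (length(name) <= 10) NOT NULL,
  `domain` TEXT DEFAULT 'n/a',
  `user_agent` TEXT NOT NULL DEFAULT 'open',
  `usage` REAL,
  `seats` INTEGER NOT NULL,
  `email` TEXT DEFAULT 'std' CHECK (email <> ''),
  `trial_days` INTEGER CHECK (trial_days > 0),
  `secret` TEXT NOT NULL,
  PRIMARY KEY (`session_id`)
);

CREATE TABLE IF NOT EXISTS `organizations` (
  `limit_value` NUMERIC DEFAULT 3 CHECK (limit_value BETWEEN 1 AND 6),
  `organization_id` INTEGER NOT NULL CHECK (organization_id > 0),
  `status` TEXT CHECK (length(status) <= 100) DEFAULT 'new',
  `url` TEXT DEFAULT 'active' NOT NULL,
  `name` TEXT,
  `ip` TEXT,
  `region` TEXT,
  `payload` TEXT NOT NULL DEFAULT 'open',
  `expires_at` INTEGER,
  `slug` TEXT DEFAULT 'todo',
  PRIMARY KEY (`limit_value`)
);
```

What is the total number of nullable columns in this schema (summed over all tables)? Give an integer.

users: 2 nullable (payload, secret — PK (user_id) and explicit NOT NULL columns excluded).
sessions: 5 nullable (payload, domain, usage, email, trial_days — PK (session_id) and explicit NOT NULL columns excluded).
organizations: 6 nullable (status, name, ip, region, expires_at, slug — PK (limit_value) and explicit NOT NULL columns excluded).
Total: 2 + 5 + 6 = 13.

13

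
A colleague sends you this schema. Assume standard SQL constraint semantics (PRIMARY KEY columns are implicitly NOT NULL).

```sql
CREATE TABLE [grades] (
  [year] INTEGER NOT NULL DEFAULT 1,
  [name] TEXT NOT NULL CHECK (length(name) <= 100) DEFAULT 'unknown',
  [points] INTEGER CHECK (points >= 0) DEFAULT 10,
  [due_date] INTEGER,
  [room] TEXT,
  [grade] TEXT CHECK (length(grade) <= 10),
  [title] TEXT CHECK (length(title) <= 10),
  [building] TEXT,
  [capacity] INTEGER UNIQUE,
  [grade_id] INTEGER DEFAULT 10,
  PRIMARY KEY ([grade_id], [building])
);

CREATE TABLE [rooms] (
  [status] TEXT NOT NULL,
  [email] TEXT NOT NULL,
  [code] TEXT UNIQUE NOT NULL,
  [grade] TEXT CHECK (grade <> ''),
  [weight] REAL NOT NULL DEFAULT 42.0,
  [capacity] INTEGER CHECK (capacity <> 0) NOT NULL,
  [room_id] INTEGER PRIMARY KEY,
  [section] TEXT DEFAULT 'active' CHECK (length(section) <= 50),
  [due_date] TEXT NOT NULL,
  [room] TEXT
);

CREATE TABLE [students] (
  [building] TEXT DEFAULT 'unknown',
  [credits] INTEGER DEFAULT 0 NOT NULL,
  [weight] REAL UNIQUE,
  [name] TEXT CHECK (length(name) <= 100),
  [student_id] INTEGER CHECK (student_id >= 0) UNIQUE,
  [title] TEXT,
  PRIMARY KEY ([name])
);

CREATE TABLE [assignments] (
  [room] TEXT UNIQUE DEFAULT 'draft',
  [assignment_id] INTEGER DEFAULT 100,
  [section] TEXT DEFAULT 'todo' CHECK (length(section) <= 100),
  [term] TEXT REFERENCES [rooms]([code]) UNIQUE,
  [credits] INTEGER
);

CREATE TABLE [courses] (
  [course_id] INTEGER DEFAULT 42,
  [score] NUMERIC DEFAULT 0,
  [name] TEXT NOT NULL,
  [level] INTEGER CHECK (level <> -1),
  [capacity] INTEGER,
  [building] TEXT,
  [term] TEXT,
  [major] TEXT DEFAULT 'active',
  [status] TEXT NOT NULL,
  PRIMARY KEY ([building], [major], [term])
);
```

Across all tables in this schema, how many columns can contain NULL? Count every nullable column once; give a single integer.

grades: 6 nullable (points, due_date, room, grade, title, capacity — PK (grade_id, building) and explicit NOT NULL columns excluded).
rooms: 3 nullable (grade, section, room — PK (room_id) and explicit NOT NULL columns excluded).
students: 4 nullable (building, weight, student_id, title — PK (name) and explicit NOT NULL columns excluded).
assignments: 5 nullable (room, assignment_id, section, term, credits — PK none and explicit NOT NULL columns excluded).
courses: 4 nullable (course_id, score, level, capacity — PK (building, major, term) and explicit NOT NULL columns excluded).
Total: 6 + 3 + 4 + 5 + 4 = 22.

22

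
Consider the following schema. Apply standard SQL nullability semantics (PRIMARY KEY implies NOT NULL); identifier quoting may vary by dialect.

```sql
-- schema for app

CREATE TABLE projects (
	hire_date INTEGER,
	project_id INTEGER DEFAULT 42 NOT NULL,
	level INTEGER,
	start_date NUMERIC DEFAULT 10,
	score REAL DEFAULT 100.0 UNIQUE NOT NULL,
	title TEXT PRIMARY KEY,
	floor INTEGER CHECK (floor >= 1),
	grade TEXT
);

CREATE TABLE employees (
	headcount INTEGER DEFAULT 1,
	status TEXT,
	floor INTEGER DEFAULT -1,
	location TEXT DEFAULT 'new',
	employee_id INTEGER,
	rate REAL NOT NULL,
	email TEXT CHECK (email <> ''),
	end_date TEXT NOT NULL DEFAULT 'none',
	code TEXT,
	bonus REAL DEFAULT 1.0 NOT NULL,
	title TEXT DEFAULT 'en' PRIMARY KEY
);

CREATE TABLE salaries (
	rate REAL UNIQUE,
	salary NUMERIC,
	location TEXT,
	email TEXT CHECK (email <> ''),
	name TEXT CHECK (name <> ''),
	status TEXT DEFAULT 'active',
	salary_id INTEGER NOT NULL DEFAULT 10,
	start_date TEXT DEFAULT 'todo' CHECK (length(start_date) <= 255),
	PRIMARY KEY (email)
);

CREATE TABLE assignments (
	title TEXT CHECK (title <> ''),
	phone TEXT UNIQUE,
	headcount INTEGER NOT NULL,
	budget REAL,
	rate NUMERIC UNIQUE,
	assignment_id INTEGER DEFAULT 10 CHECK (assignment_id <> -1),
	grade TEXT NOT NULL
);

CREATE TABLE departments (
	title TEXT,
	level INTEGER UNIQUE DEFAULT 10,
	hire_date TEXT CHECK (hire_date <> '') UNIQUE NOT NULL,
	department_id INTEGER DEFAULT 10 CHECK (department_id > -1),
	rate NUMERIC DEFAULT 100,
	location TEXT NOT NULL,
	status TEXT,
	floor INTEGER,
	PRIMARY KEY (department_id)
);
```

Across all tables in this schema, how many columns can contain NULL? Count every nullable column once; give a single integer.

projects: 5 nullable (hire_date, level, start_date, floor, grade — PK (title) and explicit NOT NULL columns excluded).
employees: 7 nullable (headcount, status, floor, location, employee_id, email, code — PK (title) and explicit NOT NULL columns excluded).
salaries: 6 nullable (rate, salary, location, name, status, start_date — PK (email) and explicit NOT NULL columns excluded).
assignments: 5 nullable (title, phone, budget, rate, assignment_id — PK none and explicit NOT NULL columns excluded).
departments: 5 nullable (title, level, rate, status, floor — PK (department_id) and explicit NOT NULL columns excluded).
Total: 5 + 7 + 6 + 5 + 5 = 28.

28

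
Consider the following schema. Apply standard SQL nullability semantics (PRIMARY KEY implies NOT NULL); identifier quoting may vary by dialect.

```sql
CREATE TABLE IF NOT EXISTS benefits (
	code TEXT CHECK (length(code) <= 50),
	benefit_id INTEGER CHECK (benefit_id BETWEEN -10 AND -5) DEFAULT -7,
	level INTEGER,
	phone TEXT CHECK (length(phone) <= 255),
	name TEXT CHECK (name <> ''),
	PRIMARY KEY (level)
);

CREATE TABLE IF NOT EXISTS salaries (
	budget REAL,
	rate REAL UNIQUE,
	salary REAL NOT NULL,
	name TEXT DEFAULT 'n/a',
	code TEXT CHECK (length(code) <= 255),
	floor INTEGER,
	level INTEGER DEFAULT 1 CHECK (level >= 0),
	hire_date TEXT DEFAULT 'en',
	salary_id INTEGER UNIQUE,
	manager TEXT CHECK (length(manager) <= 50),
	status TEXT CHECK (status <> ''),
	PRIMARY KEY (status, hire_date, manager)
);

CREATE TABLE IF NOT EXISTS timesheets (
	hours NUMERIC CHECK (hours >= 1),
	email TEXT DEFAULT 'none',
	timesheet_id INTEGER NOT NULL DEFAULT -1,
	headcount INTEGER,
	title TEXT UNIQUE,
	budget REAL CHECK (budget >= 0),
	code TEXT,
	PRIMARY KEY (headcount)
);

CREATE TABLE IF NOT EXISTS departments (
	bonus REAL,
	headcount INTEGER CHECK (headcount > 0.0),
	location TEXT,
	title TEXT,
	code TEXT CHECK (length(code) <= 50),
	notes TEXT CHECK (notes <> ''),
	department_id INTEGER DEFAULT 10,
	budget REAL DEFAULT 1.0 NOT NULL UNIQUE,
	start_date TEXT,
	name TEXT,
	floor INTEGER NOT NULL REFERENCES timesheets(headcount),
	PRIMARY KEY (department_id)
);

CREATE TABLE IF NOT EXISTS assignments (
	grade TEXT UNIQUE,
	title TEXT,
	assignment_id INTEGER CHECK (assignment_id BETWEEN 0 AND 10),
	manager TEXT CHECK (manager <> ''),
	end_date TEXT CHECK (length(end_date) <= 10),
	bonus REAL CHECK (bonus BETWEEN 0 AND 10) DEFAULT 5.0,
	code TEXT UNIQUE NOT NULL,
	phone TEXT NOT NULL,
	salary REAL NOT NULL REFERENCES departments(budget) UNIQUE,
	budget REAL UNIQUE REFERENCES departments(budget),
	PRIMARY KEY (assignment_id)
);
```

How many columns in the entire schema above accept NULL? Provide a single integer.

30

benefits: 4 nullable (code, benefit_id, phone, name — PK (level) and explicit NOT NULL columns excluded).
salaries: 7 nullable (budget, rate, name, code, floor, level, salary_id — PK (status, hire_date, manager) and explicit NOT NULL columns excluded).
timesheets: 5 nullable (hours, email, title, budget, code — PK (headcount) and explicit NOT NULL columns excluded).
departments: 8 nullable (bonus, headcount, location, title, code, notes, start_date, name — PK (department_id) and explicit NOT NULL columns excluded).
assignments: 6 nullable (grade, title, manager, end_date, bonus, budget — PK (assignment_id) and explicit NOT NULL columns excluded).
Total: 4 + 7 + 5 + 8 + 6 = 30.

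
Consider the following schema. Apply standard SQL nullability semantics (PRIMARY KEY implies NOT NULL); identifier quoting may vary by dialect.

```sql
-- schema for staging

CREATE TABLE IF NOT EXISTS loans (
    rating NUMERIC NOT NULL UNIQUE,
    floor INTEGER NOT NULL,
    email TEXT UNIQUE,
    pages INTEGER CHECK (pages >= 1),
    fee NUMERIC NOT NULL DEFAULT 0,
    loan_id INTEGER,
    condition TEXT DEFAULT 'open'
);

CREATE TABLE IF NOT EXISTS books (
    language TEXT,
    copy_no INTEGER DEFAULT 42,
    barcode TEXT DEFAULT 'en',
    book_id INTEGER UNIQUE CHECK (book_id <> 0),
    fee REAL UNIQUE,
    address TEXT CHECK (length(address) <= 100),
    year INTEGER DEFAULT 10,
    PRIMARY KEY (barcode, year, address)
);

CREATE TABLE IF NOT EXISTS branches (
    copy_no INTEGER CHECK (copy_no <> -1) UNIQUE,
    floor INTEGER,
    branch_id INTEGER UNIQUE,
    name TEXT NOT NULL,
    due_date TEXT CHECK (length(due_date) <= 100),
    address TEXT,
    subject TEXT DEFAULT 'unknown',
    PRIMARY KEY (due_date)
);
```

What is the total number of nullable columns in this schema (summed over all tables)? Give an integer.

loans: 4 nullable (email, pages, loan_id, condition — PK none and explicit NOT NULL columns excluded).
books: 4 nullable (language, copy_no, book_id, fee — PK (barcode, year, address) and explicit NOT NULL columns excluded).
branches: 5 nullable (copy_no, floor, branch_id, address, subject — PK (due_date) and explicit NOT NULL columns excluded).
Total: 4 + 4 + 5 = 13.

13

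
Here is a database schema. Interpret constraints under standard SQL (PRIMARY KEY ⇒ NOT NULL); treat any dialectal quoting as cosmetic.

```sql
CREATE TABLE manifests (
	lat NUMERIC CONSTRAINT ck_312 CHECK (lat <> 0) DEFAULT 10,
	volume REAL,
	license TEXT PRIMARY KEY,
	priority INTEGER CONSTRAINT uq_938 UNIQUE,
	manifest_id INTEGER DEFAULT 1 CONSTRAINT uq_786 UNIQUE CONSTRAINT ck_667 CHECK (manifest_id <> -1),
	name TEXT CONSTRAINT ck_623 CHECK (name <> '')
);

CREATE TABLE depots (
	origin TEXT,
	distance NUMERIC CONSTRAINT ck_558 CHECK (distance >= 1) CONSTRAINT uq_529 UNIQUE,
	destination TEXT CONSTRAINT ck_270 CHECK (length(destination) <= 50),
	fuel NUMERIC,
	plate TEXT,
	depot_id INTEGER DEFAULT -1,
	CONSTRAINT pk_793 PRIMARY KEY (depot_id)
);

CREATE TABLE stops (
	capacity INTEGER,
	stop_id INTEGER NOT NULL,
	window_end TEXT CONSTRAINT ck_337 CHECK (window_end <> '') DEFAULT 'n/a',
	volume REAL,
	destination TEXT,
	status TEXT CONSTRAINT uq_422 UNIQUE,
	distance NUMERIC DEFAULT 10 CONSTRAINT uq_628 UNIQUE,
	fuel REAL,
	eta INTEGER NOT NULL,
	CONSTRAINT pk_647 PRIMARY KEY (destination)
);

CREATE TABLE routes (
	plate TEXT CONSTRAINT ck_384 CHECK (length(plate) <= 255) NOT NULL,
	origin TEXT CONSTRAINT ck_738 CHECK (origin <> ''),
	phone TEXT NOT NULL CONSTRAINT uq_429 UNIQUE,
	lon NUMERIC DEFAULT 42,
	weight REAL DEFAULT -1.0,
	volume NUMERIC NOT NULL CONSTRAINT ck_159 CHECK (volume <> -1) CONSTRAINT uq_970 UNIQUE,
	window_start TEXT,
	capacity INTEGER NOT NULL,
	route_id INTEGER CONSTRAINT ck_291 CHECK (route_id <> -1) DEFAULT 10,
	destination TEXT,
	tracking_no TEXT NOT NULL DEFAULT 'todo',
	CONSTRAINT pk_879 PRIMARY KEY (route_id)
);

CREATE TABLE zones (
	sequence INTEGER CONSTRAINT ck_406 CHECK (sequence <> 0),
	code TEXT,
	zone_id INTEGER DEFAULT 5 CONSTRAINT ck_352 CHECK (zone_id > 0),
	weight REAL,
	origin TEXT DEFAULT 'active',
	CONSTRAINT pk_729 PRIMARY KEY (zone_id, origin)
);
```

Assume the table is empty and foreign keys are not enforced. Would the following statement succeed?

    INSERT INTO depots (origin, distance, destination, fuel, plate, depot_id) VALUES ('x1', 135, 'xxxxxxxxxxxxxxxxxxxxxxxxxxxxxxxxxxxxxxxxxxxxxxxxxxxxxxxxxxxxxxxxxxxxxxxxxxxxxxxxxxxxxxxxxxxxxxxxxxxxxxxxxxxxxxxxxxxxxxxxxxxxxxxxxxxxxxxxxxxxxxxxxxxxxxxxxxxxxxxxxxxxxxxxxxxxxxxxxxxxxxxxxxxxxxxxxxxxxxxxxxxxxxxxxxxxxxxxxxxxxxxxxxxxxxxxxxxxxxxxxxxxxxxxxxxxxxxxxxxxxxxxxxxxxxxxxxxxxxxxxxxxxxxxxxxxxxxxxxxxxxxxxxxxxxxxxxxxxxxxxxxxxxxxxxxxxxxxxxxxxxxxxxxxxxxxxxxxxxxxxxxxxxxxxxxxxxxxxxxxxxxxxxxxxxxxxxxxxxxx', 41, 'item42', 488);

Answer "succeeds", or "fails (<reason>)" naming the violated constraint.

fails (CHECK on destination)

The value 'xxxxxxxxxxxxxxxxxxxxxxxxxxxxxxxxxxxxxxxxxxxxxxxxxxxxxxxxxxxxxxxxxxxxxxxxxxxxxxxxxxxxxxxxxxxxxxxxxxxxxxxxxxxxxxxxxxxxxxxxxxxxxxxxxxxxxxxxxxxxxxxxxxxxxxxxxxxxxxxxxxxxxxxxxxxxxxxxxxxxxxxxxxxxxxxxxxxxxxxxxxxxxxxxxxxxxxxxxxxxxxxxxxxxxxxxxxxxxxxxxxxxxxxxxxxxxxxxxxxxxxxxxxxxxxxxxxxxxxxxxxxxxxxxxxxxxxxxxxxxxxxxxxxxxxxxxxxxxxxxxxxxxxxxxxxxxxxxxxxxxxxxxxxxxxxxxxxxxxxxxxxxxxxxxxxxxxxxxxxxxxxxxxxxxxxxxxxxxxxx' for destination violates CHECK (length(destination) <= 50).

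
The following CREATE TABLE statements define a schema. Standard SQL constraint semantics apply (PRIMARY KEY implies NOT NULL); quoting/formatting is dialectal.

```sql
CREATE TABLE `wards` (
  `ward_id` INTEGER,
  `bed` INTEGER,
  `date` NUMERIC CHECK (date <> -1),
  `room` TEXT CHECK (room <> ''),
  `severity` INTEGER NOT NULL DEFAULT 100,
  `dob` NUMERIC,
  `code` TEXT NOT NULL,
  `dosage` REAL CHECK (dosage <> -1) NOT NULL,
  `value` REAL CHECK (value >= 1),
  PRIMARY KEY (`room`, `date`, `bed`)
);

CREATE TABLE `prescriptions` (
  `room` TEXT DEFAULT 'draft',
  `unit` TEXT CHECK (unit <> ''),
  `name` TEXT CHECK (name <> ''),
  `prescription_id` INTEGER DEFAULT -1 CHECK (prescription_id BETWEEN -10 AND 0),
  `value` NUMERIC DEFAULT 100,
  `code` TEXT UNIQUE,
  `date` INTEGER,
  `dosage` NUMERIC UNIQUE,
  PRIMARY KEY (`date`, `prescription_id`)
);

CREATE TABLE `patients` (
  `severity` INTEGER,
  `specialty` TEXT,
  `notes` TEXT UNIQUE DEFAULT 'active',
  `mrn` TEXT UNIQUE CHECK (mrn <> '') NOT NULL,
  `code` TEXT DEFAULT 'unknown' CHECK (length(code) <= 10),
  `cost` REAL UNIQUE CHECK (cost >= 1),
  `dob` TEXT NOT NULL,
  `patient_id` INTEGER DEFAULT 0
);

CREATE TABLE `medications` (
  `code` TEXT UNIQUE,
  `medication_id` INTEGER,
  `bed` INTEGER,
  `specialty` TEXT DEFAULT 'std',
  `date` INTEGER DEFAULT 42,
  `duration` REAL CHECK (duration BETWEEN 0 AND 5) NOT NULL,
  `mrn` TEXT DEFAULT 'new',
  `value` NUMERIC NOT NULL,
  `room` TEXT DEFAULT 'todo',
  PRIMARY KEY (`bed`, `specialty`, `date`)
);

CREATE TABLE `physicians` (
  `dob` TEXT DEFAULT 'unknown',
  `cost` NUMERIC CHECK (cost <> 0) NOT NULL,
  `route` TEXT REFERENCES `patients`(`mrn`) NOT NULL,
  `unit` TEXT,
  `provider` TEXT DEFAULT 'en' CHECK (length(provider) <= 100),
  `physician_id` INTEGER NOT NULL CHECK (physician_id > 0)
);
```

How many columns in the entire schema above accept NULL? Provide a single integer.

22

wards: 3 nullable (ward_id, dob, value — PK (room, date, bed) and explicit NOT NULL columns excluded).
prescriptions: 6 nullable (room, unit, name, value, code, dosage — PK (date, prescription_id) and explicit NOT NULL columns excluded).
patients: 6 nullable (severity, specialty, notes, code, cost, patient_id — PK none and explicit NOT NULL columns excluded).
medications: 4 nullable (code, medication_id, mrn, room — PK (bed, specialty, date) and explicit NOT NULL columns excluded).
physicians: 3 nullable (dob, unit, provider — PK none and explicit NOT NULL columns excluded).
Total: 3 + 6 + 6 + 4 + 3 = 22.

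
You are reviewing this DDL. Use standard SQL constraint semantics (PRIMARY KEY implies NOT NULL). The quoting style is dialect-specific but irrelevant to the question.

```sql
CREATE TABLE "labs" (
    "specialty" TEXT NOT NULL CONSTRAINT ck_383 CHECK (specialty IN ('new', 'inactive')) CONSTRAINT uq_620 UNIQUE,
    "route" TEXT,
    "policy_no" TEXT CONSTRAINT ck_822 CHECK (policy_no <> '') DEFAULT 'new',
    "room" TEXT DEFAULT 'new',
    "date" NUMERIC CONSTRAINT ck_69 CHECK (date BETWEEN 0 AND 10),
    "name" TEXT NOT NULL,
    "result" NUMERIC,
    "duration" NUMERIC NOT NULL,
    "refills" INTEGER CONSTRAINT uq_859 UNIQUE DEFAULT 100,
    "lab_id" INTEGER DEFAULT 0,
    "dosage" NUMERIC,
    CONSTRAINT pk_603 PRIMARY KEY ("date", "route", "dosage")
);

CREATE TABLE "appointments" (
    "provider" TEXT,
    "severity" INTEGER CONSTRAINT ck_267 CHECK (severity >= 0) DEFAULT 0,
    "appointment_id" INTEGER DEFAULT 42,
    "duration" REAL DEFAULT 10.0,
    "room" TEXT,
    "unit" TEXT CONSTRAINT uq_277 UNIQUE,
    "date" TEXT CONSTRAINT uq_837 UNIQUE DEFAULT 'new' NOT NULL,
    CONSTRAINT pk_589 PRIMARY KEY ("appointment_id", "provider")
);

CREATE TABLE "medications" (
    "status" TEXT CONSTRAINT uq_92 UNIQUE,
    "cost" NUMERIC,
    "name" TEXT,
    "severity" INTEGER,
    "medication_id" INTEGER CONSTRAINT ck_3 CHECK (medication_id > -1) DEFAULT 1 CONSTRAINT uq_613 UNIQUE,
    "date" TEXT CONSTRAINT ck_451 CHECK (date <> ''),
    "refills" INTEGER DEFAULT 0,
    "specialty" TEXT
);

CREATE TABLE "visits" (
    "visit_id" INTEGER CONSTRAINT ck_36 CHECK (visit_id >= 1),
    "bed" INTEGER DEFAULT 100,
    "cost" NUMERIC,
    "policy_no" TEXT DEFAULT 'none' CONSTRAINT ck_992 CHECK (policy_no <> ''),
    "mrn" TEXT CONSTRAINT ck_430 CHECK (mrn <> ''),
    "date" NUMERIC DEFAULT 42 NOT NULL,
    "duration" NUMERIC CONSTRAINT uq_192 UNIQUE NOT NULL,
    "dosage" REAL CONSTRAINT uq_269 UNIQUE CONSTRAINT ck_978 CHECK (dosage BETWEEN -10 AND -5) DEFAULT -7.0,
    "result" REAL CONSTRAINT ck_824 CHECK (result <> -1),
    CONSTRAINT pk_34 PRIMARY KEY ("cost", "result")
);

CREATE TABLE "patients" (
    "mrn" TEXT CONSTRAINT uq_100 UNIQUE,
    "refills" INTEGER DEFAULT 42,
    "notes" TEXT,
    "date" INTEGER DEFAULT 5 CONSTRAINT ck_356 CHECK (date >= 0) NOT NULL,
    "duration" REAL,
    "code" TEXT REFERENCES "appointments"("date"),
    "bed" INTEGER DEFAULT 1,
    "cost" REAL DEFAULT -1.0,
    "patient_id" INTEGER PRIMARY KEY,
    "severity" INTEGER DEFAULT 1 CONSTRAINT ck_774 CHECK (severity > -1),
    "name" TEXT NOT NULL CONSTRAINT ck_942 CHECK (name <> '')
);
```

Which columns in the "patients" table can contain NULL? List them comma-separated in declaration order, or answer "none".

- mrn: UNIQUE does not imply NOT NULL → nullable.
- refills: DEFAULT only fills an omitted column; an explicit NULL is still allowed → nullable.
- notes: no NOT NULL constraint applies → nullable.
- date: declared NOT NULL → not nullable.
- duration: no NOT NULL constraint applies → nullable.
- code: a foreign key column may be NULL unless separately constrained → nullable.
- bed: DEFAULT only fills an omitted column; an explicit NULL is still allowed → nullable.
- cost: DEFAULT only fills an omitted column; an explicit NULL is still allowed → nullable.
- patient_id: part of the PRIMARY KEY, which implies NOT NULL → not nullable.
- severity: CHECK does not forbid NULL (a CHECK constraint passes when its expression is NULL) → nullable.
- name: declared NOT NULL → not nullable.

mrn, refills, notes, duration, code, bed, cost, severity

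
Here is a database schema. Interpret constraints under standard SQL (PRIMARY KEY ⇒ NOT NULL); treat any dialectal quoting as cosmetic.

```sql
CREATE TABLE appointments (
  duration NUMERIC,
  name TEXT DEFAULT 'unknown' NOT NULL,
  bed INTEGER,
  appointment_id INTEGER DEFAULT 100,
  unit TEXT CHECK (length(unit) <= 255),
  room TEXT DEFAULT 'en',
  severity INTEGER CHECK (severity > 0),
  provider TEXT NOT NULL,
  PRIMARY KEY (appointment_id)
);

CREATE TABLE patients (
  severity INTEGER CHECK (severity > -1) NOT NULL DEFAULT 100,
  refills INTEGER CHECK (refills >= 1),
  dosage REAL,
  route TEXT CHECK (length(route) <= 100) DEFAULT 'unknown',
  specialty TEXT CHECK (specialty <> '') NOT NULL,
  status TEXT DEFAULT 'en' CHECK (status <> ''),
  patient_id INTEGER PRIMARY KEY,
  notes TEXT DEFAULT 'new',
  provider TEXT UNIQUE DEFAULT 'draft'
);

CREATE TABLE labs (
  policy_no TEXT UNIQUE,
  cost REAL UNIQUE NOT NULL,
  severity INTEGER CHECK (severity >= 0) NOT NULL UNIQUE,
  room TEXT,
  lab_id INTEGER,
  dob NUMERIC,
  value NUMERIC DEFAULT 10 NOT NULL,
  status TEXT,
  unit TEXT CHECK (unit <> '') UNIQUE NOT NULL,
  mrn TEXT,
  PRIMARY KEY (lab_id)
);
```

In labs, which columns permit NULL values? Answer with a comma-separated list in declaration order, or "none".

policy_no, room, dob, status, mrn

- policy_no: UNIQUE does not imply NOT NULL → nullable.
- cost: declared NOT NULL → not nullable.
- severity: declared NOT NULL → not nullable.
- room: no NOT NULL constraint applies → nullable.
- lab_id: part of the PRIMARY KEY, which implies NOT NULL → not nullable.
- dob: no NOT NULL constraint applies → nullable.
- value: declared NOT NULL → not nullable.
- status: no NOT NULL constraint applies → nullable.
- unit: declared NOT NULL → not nullable.
- mrn: no NOT NULL constraint applies → nullable.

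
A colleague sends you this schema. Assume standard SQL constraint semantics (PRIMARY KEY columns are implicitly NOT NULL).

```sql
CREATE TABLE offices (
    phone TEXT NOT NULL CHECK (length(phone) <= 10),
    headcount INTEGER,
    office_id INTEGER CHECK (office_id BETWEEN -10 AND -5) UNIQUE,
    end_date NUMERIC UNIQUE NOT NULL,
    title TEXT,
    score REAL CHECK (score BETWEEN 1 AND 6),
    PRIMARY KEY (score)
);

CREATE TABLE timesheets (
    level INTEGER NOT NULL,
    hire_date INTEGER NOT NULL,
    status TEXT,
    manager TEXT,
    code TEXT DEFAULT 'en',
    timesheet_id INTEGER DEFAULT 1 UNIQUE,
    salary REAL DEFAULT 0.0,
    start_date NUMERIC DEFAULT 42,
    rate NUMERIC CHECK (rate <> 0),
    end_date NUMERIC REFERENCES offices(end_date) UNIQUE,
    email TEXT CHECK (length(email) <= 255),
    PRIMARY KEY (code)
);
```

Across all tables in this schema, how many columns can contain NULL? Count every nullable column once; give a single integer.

11

offices: 3 nullable (headcount, office_id, title — PK (score) and explicit NOT NULL columns excluded).
timesheets: 8 nullable (status, manager, timesheet_id, salary, start_date, rate, end_date, email — PK (code) and explicit NOT NULL columns excluded).
Total: 3 + 8 = 11.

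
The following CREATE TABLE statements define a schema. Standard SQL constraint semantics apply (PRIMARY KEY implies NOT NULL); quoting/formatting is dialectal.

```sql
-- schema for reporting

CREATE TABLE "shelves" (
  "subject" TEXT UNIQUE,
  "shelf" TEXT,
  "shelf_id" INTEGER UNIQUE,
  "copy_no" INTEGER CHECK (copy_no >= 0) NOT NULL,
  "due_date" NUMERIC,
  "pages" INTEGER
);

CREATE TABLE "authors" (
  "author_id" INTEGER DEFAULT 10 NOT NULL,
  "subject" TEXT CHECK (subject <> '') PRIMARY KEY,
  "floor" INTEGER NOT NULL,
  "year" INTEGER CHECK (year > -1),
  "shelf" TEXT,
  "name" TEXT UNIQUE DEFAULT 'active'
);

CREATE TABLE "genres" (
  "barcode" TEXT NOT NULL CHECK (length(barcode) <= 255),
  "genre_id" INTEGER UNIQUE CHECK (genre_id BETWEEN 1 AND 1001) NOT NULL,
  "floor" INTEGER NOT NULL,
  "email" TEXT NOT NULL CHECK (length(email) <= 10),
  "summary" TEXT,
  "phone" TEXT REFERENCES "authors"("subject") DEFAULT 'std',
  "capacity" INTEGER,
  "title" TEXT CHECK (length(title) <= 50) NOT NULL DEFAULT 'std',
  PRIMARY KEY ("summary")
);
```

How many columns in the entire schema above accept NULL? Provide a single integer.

10

shelves: 5 nullable (subject, shelf, shelf_id, due_date, pages — PK none and explicit NOT NULL columns excluded).
authors: 3 nullable (year, shelf, name — PK (subject) and explicit NOT NULL columns excluded).
genres: 2 nullable (phone, capacity — PK (summary) and explicit NOT NULL columns excluded).
Total: 5 + 3 + 2 = 10.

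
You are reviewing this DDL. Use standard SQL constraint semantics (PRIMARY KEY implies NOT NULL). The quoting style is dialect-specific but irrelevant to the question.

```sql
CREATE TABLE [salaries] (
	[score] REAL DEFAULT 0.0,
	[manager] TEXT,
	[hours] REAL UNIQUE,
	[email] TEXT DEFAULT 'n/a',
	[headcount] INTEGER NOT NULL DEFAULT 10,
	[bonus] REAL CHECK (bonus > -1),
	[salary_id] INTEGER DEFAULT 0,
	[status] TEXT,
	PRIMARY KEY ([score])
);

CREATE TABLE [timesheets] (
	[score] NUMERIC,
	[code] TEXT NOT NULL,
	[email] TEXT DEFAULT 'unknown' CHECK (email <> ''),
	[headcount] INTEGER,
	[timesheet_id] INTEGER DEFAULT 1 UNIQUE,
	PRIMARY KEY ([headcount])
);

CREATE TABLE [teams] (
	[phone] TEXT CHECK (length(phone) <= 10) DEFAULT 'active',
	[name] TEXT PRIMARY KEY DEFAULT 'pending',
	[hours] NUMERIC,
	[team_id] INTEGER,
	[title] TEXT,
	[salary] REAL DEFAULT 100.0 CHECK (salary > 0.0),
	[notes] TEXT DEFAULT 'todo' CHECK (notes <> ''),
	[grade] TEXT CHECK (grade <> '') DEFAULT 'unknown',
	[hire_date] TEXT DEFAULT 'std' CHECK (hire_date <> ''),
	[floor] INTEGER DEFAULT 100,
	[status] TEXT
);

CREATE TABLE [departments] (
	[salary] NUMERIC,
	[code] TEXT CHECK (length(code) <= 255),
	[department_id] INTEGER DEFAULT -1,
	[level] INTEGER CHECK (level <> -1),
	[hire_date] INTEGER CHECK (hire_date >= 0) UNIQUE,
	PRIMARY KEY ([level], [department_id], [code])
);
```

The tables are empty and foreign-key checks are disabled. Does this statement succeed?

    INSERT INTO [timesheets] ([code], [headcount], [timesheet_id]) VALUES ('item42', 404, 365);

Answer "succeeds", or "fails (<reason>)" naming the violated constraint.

NOT NULL columns: code is supplied; headcount is supplied.
No constraint is violated.

succeeds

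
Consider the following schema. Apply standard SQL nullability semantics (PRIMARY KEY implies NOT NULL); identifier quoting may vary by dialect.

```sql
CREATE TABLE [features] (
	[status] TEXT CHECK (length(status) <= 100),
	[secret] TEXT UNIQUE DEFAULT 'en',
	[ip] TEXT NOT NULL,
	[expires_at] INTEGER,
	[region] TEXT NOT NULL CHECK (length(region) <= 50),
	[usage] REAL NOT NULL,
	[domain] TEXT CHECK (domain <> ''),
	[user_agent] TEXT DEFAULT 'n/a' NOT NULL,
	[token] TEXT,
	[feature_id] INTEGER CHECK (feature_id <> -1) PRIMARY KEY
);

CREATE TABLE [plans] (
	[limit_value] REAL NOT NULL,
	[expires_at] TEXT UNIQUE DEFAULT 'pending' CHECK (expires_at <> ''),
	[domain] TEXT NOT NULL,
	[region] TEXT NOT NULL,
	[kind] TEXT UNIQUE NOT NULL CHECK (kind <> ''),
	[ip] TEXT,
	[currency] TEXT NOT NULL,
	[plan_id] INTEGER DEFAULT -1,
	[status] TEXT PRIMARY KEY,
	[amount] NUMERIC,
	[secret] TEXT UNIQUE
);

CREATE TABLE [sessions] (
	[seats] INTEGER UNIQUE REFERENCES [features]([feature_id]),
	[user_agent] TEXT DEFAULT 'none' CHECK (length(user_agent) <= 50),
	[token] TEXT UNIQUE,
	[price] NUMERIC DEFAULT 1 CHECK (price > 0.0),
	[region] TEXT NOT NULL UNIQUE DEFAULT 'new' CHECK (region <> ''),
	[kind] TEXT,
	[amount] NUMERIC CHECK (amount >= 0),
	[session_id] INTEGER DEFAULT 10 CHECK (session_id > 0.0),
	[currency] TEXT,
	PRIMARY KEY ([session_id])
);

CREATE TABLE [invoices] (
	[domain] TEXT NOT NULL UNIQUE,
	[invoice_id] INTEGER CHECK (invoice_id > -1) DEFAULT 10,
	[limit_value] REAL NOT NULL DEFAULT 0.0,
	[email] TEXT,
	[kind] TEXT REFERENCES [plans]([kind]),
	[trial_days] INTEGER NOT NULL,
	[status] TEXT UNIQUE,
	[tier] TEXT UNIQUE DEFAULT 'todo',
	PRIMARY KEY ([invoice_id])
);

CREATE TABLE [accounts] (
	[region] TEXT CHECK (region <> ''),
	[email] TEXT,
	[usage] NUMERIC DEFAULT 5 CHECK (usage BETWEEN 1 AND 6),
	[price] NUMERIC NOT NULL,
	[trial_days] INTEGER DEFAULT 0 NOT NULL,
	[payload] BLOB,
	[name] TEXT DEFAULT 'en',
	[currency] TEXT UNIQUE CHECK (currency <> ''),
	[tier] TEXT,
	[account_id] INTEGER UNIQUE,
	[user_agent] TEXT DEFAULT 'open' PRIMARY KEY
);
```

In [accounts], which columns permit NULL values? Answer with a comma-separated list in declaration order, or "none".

region, email, usage, payload, name, currency, tier, account_id

- region: CHECK does not forbid NULL (a CHECK constraint passes when its expression is NULL) → nullable.
- email: no NOT NULL constraint applies → nullable.
- usage: CHECK does not forbid NULL (a CHECK constraint passes when its expression is NULL) → nullable.
- price: declared NOT NULL → not nullable.
- trial_days: declared NOT NULL → not nullable.
- payload: no NOT NULL constraint applies → nullable.
- name: DEFAULT only fills an omitted column; an explicit NULL is still allowed → nullable.
- currency: CHECK does not forbid NULL (a CHECK constraint passes when its expression is NULL) → nullable.
- tier: no NOT NULL constraint applies → nullable.
- account_id: UNIQUE does not imply NOT NULL → nullable.
- user_agent: part of the PRIMARY KEY, which implies NOT NULL → not nullable.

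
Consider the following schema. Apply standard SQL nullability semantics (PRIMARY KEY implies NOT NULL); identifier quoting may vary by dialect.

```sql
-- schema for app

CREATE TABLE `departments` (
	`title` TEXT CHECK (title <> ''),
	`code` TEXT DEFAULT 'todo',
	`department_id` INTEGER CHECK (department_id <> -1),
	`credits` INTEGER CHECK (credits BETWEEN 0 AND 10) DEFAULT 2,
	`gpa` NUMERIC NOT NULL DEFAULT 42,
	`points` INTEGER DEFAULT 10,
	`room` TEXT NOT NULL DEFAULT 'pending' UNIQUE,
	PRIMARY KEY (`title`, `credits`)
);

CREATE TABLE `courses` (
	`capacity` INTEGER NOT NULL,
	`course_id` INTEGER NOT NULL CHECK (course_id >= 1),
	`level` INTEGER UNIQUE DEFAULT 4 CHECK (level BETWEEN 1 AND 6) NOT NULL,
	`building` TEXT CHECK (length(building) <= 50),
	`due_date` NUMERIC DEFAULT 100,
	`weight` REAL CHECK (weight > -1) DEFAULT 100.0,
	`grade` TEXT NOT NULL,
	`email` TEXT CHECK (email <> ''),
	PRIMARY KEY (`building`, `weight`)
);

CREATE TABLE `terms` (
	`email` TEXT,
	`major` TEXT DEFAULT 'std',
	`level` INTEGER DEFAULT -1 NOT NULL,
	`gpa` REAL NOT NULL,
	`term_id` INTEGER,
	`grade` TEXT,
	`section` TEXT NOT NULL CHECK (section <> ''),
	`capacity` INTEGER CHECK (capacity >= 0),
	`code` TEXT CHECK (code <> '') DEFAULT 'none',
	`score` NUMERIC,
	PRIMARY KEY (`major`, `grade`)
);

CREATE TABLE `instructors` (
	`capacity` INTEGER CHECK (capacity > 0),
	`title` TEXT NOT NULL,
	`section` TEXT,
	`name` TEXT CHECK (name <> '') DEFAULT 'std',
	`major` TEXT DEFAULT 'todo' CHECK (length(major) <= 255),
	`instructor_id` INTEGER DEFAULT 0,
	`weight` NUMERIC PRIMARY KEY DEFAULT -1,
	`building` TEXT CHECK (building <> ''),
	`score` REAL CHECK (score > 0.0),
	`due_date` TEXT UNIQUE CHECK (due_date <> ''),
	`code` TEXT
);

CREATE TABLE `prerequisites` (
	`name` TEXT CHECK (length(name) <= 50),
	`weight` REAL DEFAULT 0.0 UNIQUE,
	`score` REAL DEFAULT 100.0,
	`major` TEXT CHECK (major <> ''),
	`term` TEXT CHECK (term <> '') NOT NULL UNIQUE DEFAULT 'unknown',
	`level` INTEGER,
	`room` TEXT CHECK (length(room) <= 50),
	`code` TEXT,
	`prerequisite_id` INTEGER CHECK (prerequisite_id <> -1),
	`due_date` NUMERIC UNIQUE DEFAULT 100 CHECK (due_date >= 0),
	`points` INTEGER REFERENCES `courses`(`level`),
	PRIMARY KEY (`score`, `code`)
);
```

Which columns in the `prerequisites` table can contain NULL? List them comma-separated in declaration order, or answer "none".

name, weight, major, level, room, prerequisite_id, due_date, points

- name: CHECK does not forbid NULL (a CHECK constraint passes when its expression is NULL) → nullable.
- weight: UNIQUE does not imply NOT NULL → nullable.
- score: part of the PRIMARY KEY, which implies NOT NULL → not nullable.
- major: CHECK does not forbid NULL (a CHECK constraint passes when its expression is NULL) → nullable.
- term: declared NOT NULL → not nullable.
- level: no NOT NULL constraint applies → nullable.
- room: CHECK does not forbid NULL (a CHECK constraint passes when its expression is NULL) → nullable.
- code: part of the PRIMARY KEY, which implies NOT NULL → not nullable.
- prerequisite_id: CHECK does not forbid NULL (a CHECK constraint passes when its expression is NULL) → nullable.
- due_date: CHECK does not forbid NULL (a CHECK constraint passes when its expression is NULL) → nullable.
- points: a foreign key column may be NULL unless separately constrained → nullable.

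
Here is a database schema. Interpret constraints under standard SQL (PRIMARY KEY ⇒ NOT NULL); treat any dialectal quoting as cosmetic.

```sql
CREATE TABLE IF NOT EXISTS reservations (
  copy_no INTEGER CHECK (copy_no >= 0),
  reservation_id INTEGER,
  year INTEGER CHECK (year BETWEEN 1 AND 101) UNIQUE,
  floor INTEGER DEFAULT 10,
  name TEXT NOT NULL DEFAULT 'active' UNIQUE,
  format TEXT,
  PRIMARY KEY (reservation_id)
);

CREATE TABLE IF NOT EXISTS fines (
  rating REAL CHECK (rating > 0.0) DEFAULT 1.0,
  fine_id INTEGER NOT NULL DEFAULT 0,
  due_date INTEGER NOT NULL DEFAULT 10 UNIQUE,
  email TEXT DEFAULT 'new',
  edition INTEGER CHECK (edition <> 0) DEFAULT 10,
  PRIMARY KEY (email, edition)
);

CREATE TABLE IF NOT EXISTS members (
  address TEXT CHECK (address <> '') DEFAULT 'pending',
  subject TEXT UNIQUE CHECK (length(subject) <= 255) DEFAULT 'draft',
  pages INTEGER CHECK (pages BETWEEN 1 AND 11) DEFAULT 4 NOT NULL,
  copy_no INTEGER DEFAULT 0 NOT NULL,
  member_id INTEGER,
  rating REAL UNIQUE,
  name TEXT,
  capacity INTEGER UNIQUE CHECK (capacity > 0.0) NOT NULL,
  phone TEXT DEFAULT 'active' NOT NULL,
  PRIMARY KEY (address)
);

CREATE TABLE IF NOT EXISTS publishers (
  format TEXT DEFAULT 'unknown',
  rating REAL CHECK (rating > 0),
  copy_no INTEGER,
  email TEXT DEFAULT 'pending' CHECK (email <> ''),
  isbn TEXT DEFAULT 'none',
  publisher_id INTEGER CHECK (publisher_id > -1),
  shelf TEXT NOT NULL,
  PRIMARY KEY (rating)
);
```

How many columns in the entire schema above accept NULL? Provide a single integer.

reservations: 4 nullable (copy_no, year, floor, format — PK (reservation_id) and explicit NOT NULL columns excluded).
fines: 1 nullable (rating — PK (email, edition) and explicit NOT NULL columns excluded).
members: 4 nullable (subject, member_id, rating, name — PK (address) and explicit NOT NULL columns excluded).
publishers: 5 nullable (format, copy_no, email, isbn, publisher_id — PK (rating) and explicit NOT NULL columns excluded).
Total: 4 + 1 + 4 + 5 = 14.

14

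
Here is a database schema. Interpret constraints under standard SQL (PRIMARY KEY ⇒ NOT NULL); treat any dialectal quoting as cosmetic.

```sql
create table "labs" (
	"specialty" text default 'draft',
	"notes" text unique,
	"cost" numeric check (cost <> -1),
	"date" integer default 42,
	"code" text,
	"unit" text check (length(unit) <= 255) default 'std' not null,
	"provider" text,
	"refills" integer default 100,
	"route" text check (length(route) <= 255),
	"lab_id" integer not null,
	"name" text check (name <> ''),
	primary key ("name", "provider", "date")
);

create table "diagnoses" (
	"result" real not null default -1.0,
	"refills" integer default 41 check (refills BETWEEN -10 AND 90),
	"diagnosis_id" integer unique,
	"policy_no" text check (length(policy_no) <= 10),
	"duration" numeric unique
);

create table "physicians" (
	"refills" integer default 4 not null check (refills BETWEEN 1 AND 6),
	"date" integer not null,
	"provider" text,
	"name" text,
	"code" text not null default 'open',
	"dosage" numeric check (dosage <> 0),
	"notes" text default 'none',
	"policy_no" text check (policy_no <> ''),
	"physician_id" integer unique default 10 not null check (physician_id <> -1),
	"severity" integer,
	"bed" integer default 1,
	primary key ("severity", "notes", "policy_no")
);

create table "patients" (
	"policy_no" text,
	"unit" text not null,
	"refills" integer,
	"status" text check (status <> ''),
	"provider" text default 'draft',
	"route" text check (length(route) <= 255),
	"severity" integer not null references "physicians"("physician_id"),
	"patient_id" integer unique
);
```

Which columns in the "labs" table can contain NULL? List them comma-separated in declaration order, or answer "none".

- specialty: DEFAULT only fills an omitted column; an explicit NULL is still allowed → nullable.
- notes: UNIQUE does not imply NOT NULL → nullable.
- cost: CHECK does not forbid NULL (a CHECK constraint passes when its expression is NULL) → nullable.
- date: part of the PRIMARY KEY, which implies NOT NULL → not nullable.
- code: no NOT NULL constraint applies → nullable.
- unit: declared NOT NULL → not nullable.
- provider: part of the PRIMARY KEY, which implies NOT NULL → not nullable.
- refills: DEFAULT only fills an omitted column; an explicit NULL is still allowed → nullable.
- route: CHECK does not forbid NULL (a CHECK constraint passes when its expression is NULL) → nullable.
- lab_id: declared NOT NULL → not nullable.
- name: part of the PRIMARY KEY, which implies NOT NULL → not nullable.

specialty, notes, cost, code, refills, route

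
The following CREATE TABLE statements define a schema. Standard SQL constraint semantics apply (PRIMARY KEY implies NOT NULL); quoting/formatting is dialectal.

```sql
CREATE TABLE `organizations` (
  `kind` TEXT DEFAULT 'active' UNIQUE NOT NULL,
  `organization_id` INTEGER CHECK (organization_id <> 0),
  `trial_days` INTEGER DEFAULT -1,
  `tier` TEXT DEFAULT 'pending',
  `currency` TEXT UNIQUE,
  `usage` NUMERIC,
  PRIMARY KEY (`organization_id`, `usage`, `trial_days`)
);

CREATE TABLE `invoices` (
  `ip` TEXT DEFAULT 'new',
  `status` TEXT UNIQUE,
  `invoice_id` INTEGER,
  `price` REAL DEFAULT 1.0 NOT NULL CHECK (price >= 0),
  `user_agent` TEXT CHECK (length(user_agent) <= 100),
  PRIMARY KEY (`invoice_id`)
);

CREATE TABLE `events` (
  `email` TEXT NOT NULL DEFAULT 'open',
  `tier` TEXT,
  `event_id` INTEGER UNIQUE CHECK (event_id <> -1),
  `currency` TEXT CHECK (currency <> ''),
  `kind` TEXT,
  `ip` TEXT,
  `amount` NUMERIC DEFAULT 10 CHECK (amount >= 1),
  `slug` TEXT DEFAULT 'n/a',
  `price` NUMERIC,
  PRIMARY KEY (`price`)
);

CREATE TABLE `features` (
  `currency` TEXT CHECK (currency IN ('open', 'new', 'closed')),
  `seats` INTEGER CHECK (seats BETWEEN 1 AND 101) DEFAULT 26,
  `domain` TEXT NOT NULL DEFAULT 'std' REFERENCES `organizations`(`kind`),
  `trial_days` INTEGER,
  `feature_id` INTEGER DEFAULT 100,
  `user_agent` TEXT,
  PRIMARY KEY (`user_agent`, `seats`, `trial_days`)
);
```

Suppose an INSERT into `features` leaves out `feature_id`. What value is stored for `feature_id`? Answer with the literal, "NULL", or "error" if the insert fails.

feature_id has an explicit DEFAULT 100.
When the column is omitted from an INSERT, that default is used.

100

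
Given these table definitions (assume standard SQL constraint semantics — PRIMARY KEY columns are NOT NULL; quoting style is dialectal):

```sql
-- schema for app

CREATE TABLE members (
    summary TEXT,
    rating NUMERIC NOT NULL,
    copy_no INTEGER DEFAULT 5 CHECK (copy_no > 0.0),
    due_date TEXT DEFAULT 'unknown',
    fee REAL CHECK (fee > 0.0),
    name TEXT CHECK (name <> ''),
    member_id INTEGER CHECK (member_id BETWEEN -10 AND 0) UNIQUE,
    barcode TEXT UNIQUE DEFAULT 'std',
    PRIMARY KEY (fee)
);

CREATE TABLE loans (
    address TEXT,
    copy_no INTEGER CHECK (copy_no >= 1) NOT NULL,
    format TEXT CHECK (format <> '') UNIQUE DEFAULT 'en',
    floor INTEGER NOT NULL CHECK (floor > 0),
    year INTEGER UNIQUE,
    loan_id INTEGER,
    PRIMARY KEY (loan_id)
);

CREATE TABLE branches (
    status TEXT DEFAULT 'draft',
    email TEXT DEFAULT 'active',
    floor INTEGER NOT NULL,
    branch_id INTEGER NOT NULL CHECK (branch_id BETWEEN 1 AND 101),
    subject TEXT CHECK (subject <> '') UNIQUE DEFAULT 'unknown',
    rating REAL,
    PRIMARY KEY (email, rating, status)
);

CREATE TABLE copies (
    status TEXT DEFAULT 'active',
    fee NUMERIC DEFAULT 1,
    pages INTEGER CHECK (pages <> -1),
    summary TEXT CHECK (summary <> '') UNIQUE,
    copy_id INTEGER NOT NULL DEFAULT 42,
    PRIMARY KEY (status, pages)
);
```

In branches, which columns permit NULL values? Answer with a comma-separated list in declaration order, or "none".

subject

- status: part of the PRIMARY KEY, which implies NOT NULL → not nullable.
- email: part of the PRIMARY KEY, which implies NOT NULL → not nullable.
- floor: declared NOT NULL → not nullable.
- branch_id: declared NOT NULL → not nullable.
- subject: CHECK does not forbid NULL (a CHECK constraint passes when its expression is NULL) → nullable.
- rating: part of the PRIMARY KEY, which implies NOT NULL → not nullable.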